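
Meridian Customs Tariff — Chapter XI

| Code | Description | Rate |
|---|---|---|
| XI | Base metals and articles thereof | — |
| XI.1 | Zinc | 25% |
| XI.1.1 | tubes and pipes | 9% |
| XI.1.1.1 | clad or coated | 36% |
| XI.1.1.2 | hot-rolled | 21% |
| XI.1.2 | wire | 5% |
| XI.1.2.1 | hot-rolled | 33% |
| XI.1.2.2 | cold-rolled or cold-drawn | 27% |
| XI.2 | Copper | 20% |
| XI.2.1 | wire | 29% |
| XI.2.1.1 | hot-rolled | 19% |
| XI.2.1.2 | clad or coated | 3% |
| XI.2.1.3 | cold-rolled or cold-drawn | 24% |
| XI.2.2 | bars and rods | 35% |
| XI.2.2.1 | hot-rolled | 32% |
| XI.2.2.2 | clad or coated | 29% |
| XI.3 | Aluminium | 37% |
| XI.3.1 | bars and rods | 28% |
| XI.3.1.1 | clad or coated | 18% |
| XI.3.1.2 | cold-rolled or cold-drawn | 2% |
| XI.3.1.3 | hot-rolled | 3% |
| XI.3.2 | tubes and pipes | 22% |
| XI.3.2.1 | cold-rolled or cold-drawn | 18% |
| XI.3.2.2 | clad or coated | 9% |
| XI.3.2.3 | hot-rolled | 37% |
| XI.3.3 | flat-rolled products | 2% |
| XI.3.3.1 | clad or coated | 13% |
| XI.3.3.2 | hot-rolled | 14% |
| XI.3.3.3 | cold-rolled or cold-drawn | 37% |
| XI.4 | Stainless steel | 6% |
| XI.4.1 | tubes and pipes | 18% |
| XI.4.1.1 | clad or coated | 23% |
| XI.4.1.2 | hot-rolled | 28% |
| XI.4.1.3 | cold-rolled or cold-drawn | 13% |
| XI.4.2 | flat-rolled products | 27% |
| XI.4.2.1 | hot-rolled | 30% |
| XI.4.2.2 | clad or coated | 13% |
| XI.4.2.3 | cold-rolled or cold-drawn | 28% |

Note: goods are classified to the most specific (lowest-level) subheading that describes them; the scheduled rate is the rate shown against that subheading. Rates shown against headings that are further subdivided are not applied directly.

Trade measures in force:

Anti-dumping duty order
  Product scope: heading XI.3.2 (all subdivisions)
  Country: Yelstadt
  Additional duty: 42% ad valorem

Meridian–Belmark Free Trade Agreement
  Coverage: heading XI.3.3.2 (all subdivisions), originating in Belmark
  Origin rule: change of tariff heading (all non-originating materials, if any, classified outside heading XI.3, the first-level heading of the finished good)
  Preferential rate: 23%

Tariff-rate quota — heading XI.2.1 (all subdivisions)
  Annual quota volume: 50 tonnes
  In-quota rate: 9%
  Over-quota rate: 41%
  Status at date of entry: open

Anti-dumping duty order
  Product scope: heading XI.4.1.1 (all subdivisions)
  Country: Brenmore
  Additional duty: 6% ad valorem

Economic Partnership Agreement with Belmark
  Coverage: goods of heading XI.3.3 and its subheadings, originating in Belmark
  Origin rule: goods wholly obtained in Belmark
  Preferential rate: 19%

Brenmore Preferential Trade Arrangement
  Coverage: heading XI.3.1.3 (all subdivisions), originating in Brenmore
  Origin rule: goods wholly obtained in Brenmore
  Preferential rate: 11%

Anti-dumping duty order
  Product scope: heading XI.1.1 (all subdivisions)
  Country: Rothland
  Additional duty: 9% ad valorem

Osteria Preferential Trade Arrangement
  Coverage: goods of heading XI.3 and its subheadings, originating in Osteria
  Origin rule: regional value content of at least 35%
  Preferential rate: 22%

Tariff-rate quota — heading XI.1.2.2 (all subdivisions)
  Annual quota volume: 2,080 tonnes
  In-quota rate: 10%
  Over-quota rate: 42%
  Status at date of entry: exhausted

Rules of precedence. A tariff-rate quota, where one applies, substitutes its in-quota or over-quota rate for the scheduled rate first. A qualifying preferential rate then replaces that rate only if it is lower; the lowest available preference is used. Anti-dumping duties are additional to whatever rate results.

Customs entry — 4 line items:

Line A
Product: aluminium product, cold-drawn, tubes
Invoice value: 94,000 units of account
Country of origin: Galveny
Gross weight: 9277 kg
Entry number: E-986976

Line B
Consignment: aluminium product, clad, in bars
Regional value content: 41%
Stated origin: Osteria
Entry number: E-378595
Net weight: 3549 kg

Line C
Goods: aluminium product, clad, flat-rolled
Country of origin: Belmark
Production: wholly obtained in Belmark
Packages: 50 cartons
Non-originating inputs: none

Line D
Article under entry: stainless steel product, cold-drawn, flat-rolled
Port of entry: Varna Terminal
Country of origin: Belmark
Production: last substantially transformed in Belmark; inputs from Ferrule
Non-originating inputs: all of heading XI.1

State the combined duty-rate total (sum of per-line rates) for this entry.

77%

Line A: aluminium → XI.3; tubes → XI.3.2; cold-drawn → XI.3.2.1. Scheduled 18%. No special measure applies. → 18%.
Line B: aluminium → XI.3; in bars → XI.3.1; clad → XI.3.1.1. Scheduled 18%. Osteria agreement on XI.3: RVC ≥ 35% → 22% available; preference 22% not lower than 18% → no reduction. → 18%.
Line C: aluminium → XI.3; flat-rolled → XI.3.3; clad → XI.3.3.1. Scheduled 13%. Belmark agreement on XI.3.3.2: XI.3.3.1 not covered; Belmark agreement on XI.3.3: wholly obtained → 19% available; preference 19% not lower than 13% → no reduction. → 13%.
Line D: stainless steel → XI.4; flat-rolled → XI.4.2; cold-drawn → XI.4.2.3. Scheduled 28%. Belmark agreement on XI.3.3.2: XI.4.2.3 not covered; Belmark agreement on XI.3.3: XI.4.2.3 not covered. → 28%.
Sum: 18% + 18% + 13% + 28% = 77%.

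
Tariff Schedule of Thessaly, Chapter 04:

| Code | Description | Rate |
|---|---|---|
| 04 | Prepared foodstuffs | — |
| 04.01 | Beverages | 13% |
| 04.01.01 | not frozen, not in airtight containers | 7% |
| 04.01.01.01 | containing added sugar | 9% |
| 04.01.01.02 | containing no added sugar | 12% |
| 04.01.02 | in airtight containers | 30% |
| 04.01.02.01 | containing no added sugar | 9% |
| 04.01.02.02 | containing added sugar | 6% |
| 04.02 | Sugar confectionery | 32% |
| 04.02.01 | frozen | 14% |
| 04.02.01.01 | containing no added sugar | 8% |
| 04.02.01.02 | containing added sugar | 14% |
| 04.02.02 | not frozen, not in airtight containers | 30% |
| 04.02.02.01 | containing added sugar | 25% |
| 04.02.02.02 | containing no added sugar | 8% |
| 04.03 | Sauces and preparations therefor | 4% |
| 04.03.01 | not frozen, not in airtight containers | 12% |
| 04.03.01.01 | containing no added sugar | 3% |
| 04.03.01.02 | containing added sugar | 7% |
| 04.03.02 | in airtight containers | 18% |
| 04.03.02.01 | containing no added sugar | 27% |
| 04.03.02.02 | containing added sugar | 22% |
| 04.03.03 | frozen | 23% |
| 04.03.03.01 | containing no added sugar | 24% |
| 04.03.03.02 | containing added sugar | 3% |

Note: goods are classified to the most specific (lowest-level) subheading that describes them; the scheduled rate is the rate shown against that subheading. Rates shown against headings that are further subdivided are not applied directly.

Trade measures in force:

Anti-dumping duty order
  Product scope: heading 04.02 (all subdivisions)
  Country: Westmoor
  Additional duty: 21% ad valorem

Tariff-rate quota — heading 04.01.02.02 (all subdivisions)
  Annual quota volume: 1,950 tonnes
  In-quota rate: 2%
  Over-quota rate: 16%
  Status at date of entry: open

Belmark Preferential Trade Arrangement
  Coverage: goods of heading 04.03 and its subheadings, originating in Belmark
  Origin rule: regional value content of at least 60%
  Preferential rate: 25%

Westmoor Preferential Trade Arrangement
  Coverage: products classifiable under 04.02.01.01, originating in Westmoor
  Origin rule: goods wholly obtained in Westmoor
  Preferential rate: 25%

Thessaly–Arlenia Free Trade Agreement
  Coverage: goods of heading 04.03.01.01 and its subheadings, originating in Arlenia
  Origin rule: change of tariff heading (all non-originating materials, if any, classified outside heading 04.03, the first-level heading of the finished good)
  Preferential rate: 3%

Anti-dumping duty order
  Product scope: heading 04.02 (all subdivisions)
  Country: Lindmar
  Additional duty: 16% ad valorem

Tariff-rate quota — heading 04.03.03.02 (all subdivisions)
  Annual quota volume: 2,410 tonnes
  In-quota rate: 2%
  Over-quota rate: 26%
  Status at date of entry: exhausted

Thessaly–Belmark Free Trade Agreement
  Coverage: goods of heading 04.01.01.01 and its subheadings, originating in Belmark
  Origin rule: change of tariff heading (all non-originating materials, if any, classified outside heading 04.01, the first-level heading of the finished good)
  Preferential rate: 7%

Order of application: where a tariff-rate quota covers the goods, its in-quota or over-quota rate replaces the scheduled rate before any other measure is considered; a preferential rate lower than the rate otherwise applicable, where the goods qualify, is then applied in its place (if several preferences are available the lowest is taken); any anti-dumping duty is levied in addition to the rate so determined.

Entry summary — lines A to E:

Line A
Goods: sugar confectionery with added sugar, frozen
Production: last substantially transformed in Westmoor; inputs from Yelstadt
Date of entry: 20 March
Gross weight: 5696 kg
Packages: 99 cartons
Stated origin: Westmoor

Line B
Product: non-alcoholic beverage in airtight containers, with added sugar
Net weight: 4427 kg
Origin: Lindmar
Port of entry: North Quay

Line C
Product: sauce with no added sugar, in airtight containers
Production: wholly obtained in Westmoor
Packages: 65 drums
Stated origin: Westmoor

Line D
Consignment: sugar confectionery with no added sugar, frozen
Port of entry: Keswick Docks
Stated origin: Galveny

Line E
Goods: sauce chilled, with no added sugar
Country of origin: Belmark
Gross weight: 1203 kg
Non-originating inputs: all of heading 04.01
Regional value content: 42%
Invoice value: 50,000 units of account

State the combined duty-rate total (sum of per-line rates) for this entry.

75%

Line A: sugar confectionery → 04.02; frozen → 04.02.01; with added sugar → 04.02.01.02. Scheduled 14%. Westmoor agreement on 04.02.01.01: 04.02.01.02 not covered; anti-dumping (Westmoor, 04.02): +21%; total 14% + 21% = 35%. → 35%.
Line B: non-alcoholic beverage → 04.01; in airtight containers → 04.01.02; with added sugar → 04.01.02.02. Scheduled 6%. quota on 04.01.02.02 open → in-quota 2%. → 2%.
Line C: sauce → 04.03; in airtight containers → 04.03.02; with no added sugar → 04.03.02.01. Scheduled 27%. Westmoor agreement on 04.02.01.01: 04.03.02.01 not covered. → 27%.
Line D: sugar confectionery → 04.02; frozen → 04.02.01; with no added sugar → 04.02.01.01. Scheduled 8%. No special measure applies. → 8%.
Line E: sauce → 04.03; chilled → 04.03.01; with no added sugar → 04.03.01.01. Scheduled 3%. Belmark agreement on 04.03: RVC < 60%; Belmark agreement on 04.01.01.01: 04.03.01.01 not covered. → 3%.
Sum: 35% + 2% + 27% + 8% + 3% = 75%.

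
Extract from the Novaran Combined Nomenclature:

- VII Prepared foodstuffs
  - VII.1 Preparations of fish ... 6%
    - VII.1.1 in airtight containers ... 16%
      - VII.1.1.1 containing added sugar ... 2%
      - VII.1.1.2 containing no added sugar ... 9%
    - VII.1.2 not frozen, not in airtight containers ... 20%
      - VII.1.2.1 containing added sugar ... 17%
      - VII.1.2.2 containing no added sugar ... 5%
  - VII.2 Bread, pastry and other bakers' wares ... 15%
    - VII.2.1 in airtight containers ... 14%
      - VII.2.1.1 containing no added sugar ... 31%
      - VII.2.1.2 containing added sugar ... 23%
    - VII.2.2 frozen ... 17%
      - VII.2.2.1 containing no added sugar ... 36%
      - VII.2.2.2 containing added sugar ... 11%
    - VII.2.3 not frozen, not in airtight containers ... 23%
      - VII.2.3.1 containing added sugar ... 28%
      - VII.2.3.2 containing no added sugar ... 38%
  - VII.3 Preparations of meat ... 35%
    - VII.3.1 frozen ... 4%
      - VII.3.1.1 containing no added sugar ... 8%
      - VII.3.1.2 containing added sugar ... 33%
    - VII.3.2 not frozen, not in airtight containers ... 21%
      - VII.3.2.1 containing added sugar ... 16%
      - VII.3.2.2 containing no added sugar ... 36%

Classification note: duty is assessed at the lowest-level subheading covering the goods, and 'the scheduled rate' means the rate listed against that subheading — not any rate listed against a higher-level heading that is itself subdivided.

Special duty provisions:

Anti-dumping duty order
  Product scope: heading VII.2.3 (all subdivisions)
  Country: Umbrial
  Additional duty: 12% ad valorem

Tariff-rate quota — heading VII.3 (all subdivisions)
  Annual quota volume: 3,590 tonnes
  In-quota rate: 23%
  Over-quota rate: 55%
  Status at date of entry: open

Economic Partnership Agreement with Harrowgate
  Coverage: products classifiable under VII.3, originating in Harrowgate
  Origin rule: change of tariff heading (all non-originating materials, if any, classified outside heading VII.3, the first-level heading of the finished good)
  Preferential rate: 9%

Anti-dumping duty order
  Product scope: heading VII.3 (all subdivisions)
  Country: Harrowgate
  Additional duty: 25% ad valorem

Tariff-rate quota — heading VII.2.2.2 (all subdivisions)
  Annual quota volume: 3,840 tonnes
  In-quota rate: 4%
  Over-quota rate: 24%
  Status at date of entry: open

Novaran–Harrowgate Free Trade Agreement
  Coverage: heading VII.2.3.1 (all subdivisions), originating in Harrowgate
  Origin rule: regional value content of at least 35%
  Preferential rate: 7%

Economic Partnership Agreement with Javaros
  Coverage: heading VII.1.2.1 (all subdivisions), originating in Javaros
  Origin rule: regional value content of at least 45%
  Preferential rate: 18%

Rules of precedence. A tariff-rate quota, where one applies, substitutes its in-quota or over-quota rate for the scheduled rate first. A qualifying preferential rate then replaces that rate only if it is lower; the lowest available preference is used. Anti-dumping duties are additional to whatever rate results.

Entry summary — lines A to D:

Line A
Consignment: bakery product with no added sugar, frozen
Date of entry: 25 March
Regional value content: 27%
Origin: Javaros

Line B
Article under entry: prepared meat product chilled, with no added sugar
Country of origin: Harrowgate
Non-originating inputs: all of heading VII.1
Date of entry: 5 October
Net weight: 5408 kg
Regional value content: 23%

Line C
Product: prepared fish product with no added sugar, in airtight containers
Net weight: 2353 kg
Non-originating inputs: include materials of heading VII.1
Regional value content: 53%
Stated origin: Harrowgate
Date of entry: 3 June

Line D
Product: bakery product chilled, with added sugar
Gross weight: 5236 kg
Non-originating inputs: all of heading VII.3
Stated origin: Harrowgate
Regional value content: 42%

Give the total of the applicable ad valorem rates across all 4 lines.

86%

Line A: bakery product → VII.2; frozen → VII.2.2; with no added sugar → VII.2.2.1. Scheduled 36%. Javaros agreement on VII.1.2.1: VII.2.2.1 not covered. → 36%.
Line B: prepared meat product → VII.3; chilled → VII.3.2; with no added sugar → VII.3.2.2. Scheduled 36%. quota on VII.3 open → in-quota 23%; Harrowgate agreement on VII.3: CTH met → 9% available; Harrowgate agreement on VII.2.3.1: VII.3.2.2 not covered; preferential 9%; anti-dumping (Harrowgate, VII.3): +25%; total 9% + 25% = 34%. → 34%.
Line C: prepared fish product → VII.1; in airtight containers → VII.1.1; with no added sugar → VII.1.1.2. Scheduled 9%. Harrowgate agreement on VII.3: VII.1.1.2 not covered; Harrowgate agreement on VII.2.3.1: VII.1.1.2 not covered. → 9%.
Line D: bakery product → VII.2; chilled → VII.2.3; with added sugar → VII.2.3.1. Scheduled 28%. Harrowgate agreement on VII.3: VII.2.3.1 not covered; Harrowgate agreement on VII.2.3.1: RVC ≥ 35% → 7% available; preferential 7%. → 7%.
Sum: 36% + 34% + 9% + 7% = 86%.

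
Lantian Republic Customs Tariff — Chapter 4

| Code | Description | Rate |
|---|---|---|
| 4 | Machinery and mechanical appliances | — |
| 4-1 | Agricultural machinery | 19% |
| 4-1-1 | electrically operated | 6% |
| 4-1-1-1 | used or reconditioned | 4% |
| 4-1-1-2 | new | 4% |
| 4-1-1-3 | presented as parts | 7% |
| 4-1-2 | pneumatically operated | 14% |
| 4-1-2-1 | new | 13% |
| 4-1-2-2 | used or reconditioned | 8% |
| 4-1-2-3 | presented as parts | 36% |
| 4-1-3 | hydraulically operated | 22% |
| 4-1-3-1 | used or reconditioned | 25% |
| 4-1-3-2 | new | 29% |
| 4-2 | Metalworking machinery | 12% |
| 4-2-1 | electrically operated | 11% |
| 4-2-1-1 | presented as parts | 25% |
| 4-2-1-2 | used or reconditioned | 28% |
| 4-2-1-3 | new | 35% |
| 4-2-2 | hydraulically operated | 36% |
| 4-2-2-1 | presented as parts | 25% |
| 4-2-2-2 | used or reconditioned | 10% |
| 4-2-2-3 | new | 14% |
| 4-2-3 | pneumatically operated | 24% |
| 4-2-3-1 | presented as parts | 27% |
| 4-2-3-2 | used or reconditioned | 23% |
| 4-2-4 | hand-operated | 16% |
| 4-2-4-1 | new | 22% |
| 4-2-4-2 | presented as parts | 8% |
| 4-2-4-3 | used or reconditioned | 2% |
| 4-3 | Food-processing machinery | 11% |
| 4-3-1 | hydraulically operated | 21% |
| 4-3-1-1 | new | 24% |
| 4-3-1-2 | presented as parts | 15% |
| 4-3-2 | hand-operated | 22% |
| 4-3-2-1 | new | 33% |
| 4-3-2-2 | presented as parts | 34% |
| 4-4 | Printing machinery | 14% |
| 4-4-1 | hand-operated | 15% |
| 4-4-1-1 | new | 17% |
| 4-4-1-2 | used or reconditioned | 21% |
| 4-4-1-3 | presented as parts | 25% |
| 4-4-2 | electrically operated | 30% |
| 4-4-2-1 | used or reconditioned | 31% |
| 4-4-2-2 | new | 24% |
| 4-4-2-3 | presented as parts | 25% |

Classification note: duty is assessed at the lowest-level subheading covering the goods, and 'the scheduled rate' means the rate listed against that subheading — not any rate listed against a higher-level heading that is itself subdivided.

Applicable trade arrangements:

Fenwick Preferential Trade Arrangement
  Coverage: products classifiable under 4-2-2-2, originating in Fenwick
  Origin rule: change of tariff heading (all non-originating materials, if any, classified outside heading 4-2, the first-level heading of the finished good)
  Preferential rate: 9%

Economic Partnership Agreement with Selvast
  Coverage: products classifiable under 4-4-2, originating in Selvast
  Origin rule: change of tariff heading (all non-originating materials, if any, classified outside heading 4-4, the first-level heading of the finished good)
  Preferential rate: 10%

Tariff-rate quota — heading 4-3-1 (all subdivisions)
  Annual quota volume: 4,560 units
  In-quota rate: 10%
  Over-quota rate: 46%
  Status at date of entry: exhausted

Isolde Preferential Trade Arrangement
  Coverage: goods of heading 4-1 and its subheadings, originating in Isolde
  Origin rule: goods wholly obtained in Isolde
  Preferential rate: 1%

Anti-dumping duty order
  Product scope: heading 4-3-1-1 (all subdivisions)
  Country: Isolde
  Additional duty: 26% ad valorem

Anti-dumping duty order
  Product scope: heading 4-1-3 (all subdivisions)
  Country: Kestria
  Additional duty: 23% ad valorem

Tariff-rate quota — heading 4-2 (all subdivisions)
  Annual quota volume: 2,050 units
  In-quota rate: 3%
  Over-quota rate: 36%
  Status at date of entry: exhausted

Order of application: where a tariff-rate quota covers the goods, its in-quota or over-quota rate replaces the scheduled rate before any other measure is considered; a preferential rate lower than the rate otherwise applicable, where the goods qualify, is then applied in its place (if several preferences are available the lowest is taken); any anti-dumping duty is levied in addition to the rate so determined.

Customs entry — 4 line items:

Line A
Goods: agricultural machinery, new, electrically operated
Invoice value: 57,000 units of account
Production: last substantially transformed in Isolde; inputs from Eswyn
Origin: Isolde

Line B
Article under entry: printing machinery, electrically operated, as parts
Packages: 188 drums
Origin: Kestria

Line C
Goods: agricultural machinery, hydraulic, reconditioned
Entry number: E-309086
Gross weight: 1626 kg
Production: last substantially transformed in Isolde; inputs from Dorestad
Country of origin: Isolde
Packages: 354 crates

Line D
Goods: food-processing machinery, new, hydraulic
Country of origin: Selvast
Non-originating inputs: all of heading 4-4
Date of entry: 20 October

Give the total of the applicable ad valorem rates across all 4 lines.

Line A: agricultural → 4-1; electrically operated → 4-1-1; new → 4-1-1-2. Scheduled 4%. Isolde agreement on 4-1: not wholly obtained. → 4%.
Line B: printing → 4-4; electrically operated → 4-4-2; as parts → 4-4-2-3. Scheduled 25%. No special measure applies. → 25%.
Line C: agricultural → 4-1; hydraulic → 4-1-3; reconditioned → 4-1-3-1. Scheduled 25%. Isolde agreement on 4-1: not wholly obtained. → 25%.
Line D: food-processing → 4-3; hydraulic → 4-3-1; new → 4-3-1-1. Scheduled 24%. quota on 4-3-1 exhausted → over-quota 46%; Selvast agreement on 4-4-2: 4-3-1-1 not covered. → 46%.
Sum: 4% + 25% + 25% + 46% = 100%.

100%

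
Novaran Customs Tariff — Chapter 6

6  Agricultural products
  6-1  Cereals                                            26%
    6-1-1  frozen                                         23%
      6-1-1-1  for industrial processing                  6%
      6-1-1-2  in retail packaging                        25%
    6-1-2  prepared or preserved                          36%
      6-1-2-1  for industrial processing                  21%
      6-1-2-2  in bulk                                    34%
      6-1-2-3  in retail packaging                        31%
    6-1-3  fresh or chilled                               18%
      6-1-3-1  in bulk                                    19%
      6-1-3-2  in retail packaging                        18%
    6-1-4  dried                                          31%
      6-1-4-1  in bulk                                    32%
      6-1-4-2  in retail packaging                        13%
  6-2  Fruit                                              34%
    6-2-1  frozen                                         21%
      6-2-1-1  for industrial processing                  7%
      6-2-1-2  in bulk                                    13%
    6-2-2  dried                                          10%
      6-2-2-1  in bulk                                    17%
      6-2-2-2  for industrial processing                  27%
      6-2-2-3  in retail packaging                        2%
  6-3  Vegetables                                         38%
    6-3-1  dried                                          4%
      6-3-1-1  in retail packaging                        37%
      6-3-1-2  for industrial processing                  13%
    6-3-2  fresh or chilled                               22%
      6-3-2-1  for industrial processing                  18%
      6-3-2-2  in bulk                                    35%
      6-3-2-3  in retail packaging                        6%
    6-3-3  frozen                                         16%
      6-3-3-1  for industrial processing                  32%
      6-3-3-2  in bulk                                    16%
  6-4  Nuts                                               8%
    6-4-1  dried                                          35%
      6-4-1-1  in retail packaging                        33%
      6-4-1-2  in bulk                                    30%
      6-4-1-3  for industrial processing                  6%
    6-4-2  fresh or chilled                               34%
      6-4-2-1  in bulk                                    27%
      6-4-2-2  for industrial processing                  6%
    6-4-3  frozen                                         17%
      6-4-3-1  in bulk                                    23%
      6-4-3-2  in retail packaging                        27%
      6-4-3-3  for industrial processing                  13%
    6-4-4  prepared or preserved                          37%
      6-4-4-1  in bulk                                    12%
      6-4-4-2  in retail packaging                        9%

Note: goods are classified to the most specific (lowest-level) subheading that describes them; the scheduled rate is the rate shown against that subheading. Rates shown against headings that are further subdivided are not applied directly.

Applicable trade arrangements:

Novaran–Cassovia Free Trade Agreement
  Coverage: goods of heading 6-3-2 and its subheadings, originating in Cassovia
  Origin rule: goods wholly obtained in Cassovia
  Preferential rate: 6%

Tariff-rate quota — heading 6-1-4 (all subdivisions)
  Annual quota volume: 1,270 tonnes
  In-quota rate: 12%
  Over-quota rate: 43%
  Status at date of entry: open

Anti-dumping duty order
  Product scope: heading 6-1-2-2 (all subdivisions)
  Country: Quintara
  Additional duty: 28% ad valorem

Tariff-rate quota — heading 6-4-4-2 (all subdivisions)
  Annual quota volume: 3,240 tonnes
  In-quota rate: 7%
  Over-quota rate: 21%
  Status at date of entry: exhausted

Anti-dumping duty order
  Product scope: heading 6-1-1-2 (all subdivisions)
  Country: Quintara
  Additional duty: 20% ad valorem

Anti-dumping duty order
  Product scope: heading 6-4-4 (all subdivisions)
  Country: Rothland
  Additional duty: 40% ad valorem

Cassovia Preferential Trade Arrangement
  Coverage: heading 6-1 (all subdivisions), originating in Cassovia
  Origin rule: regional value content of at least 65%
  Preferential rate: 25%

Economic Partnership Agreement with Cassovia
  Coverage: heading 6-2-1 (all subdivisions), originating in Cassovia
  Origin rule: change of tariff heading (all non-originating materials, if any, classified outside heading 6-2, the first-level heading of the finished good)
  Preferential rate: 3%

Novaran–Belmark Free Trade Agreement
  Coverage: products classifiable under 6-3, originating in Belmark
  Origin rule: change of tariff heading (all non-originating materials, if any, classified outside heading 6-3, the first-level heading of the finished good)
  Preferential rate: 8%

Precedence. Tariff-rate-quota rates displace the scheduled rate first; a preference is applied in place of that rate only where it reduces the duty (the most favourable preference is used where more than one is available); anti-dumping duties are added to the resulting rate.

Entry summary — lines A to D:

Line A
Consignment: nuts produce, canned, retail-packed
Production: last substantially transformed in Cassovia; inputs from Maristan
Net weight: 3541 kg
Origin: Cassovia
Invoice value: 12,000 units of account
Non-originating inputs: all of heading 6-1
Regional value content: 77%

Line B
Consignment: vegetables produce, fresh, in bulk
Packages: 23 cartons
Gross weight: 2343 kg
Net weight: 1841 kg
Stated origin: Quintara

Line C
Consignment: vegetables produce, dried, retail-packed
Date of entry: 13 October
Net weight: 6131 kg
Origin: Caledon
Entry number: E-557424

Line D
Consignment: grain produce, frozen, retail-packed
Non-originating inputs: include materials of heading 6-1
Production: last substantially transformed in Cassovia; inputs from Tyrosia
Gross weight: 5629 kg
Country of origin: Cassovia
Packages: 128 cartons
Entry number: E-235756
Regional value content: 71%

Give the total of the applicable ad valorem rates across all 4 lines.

Line A: nuts → 6-4; canned → 6-4-4; retail-packed → 6-4-4-2. Scheduled 9%. quota on 6-4-4-2 exhausted → over-quota 21%; Cassovia agreement on 6-3-2: 6-4-4-2 not covered; Cassovia agreement on 6-1: 6-4-4-2 not covered; Cassovia agreement on 6-2-1: 6-4-4-2 not covered. → 21%.
Line B: vegetables → 6-3; fresh → 6-3-2; in bulk → 6-3-2-2. Scheduled 35%. No special measure applies. → 35%.
Line C: vegetables → 6-3; dried → 6-3-1; retail-packed → 6-3-1-1. Scheduled 37%. No special measure applies. → 37%.
Line D: grain → 6-1; frozen → 6-1-1; retail-packed → 6-1-1-2. Scheduled 25%. Cassovia agreement on 6-3-2: 6-1-1-2 not covered; Cassovia agreement on 6-1: RVC ≥ 65% → 25% available; Cassovia agreement on 6-2-1: 6-1-1-2 not covered; preference 25% not lower than 25% → no reduction. → 25%.
Sum: 21% + 35% + 37% + 25% = 118%.

118%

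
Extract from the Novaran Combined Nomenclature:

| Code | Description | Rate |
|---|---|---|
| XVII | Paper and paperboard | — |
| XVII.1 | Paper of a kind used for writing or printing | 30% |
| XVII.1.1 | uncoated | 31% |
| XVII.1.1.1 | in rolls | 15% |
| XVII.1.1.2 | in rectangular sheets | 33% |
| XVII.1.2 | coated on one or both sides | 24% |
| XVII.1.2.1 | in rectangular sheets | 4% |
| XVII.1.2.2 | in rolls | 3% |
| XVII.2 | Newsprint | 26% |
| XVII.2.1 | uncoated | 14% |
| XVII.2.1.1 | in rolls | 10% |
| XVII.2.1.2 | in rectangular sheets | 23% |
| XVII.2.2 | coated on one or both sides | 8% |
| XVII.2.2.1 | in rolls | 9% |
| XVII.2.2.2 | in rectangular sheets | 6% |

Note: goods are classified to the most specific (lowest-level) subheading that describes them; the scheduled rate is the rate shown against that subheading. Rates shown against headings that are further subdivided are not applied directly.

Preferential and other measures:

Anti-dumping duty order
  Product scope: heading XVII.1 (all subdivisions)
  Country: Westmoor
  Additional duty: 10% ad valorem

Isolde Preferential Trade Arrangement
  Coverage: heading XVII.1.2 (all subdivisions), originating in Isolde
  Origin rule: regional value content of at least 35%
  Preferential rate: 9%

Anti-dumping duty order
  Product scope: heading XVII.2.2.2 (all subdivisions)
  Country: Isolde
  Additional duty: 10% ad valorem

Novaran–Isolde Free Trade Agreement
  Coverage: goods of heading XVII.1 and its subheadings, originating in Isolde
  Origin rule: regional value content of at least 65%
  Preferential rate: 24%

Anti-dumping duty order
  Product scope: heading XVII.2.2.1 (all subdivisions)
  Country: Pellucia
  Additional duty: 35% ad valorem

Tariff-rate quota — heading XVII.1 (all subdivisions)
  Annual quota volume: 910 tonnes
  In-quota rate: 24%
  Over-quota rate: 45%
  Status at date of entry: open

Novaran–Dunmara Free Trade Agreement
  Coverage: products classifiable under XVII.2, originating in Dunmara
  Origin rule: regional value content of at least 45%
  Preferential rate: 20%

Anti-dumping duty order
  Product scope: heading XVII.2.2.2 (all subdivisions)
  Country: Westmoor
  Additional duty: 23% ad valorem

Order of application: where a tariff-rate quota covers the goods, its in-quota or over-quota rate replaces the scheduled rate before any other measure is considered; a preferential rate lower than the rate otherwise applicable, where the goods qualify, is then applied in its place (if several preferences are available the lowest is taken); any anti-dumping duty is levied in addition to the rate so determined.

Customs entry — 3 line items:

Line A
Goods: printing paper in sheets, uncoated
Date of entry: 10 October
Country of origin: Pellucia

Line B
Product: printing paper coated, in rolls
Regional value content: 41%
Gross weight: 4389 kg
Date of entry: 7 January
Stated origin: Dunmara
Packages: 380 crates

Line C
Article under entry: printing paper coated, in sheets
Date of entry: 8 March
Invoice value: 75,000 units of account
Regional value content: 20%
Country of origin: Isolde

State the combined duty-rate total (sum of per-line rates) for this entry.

Line A: printing paper → XVII.1; uncoated → XVII.1.1; in sheets → XVII.1.1.2. Scheduled 33%. quota on XVII.1 open → in-quota 24%. → 24%.
Line B: printing paper → XVII.1; coated → XVII.1.2; in rolls → XVII.1.2.2. Scheduled 3%. quota on XVII.1 open → in-quota 24%; Dunmara agreement on XVII.2: XVII.1.2.2 not covered. → 24%.
Line C: printing paper → XVII.1; coated → XVII.1.2; in sheets → XVII.1.2.1. Scheduled 4%. quota on XVII.1 open → in-quota 24%; Isolde agreement on XVII.1.2: RVC < 35%; Isolde agreement on XVII.1: RVC < 65%. → 24%.
Sum: 24% + 24% + 24% = 72%.

72%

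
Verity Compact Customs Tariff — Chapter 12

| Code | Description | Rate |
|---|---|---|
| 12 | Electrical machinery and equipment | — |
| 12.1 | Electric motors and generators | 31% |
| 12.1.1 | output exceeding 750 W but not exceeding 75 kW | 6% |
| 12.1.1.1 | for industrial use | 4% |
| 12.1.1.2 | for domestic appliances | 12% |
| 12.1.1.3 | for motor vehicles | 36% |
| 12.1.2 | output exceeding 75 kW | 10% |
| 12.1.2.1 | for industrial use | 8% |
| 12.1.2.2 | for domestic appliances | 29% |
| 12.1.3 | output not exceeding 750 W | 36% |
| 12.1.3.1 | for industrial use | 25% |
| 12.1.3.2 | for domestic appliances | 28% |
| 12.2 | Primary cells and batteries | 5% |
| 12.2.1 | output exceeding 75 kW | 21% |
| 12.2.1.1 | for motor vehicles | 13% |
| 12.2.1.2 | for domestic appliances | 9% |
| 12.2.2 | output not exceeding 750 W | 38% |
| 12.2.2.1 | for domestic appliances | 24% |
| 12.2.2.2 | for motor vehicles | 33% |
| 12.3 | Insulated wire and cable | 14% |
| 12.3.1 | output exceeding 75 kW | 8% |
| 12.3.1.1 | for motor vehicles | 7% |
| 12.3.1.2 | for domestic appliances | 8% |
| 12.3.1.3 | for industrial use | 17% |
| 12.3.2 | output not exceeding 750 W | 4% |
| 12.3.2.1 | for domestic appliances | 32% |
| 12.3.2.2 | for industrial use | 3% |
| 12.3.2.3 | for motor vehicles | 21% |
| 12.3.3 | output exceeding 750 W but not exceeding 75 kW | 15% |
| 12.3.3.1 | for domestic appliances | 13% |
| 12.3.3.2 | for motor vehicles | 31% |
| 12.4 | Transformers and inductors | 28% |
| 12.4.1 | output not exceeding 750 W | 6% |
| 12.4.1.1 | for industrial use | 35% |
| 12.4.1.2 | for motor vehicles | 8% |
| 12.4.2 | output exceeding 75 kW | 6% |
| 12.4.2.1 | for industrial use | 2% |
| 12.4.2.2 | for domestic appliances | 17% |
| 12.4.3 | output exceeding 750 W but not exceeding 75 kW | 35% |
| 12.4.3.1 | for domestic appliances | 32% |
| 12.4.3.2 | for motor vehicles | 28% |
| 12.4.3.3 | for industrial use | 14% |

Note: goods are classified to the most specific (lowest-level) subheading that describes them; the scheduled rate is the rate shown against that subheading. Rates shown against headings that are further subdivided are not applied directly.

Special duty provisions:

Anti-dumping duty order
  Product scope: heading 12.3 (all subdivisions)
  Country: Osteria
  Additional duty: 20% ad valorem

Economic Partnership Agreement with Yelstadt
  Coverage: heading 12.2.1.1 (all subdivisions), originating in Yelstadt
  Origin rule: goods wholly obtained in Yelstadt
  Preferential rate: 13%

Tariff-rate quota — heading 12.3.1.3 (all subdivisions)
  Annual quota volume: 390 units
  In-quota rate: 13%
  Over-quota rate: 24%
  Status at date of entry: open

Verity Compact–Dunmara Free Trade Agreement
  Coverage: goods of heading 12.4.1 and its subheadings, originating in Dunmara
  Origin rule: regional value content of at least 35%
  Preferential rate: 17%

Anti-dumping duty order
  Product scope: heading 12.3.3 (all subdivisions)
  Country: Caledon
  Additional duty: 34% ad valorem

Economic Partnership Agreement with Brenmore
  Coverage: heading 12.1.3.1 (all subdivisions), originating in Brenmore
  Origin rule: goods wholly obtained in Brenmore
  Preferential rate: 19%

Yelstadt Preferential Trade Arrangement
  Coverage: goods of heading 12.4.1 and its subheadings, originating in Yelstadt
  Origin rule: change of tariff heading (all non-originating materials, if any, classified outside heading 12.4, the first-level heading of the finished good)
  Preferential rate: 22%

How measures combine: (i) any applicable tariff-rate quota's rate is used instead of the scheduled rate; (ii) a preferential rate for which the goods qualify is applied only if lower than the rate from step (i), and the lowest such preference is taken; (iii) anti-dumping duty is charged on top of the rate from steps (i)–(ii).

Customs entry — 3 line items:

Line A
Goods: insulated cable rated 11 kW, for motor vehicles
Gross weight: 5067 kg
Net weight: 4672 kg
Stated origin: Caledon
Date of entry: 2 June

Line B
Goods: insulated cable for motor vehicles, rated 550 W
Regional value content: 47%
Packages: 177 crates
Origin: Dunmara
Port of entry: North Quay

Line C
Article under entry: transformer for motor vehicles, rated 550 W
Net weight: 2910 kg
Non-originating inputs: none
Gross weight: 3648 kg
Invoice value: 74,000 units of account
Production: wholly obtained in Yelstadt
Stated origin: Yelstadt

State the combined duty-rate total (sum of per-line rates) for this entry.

Line A: insulated cable → 12.3; rated 11 kW → 12.3.3; for motor vehicles → 12.3.3.2. Scheduled 31%. anti-dumping (Caledon, 12.3.3): +34%; total 31% + 34% = 65%. → 65%.
Line B: insulated cable → 12.3; rated 550 W → 12.3.2; for motor vehicles → 12.3.2.3. Scheduled 21%. Dunmara agreement on 12.4.1: 12.3.2.3 not covered. → 21%.
Line C: transformer → 12.4; rated 550 W → 12.4.1; for motor vehicles → 12.4.1.2. Scheduled 8%. Yelstadt agreement on 12.2.1.1: 12.4.1.2 not covered; Yelstadt agreement on 12.4.1: CTH met → 22% available; preference 22% not lower than 8% → no reduction. → 8%.
Sum: 65% + 21% + 8% = 94%.

94%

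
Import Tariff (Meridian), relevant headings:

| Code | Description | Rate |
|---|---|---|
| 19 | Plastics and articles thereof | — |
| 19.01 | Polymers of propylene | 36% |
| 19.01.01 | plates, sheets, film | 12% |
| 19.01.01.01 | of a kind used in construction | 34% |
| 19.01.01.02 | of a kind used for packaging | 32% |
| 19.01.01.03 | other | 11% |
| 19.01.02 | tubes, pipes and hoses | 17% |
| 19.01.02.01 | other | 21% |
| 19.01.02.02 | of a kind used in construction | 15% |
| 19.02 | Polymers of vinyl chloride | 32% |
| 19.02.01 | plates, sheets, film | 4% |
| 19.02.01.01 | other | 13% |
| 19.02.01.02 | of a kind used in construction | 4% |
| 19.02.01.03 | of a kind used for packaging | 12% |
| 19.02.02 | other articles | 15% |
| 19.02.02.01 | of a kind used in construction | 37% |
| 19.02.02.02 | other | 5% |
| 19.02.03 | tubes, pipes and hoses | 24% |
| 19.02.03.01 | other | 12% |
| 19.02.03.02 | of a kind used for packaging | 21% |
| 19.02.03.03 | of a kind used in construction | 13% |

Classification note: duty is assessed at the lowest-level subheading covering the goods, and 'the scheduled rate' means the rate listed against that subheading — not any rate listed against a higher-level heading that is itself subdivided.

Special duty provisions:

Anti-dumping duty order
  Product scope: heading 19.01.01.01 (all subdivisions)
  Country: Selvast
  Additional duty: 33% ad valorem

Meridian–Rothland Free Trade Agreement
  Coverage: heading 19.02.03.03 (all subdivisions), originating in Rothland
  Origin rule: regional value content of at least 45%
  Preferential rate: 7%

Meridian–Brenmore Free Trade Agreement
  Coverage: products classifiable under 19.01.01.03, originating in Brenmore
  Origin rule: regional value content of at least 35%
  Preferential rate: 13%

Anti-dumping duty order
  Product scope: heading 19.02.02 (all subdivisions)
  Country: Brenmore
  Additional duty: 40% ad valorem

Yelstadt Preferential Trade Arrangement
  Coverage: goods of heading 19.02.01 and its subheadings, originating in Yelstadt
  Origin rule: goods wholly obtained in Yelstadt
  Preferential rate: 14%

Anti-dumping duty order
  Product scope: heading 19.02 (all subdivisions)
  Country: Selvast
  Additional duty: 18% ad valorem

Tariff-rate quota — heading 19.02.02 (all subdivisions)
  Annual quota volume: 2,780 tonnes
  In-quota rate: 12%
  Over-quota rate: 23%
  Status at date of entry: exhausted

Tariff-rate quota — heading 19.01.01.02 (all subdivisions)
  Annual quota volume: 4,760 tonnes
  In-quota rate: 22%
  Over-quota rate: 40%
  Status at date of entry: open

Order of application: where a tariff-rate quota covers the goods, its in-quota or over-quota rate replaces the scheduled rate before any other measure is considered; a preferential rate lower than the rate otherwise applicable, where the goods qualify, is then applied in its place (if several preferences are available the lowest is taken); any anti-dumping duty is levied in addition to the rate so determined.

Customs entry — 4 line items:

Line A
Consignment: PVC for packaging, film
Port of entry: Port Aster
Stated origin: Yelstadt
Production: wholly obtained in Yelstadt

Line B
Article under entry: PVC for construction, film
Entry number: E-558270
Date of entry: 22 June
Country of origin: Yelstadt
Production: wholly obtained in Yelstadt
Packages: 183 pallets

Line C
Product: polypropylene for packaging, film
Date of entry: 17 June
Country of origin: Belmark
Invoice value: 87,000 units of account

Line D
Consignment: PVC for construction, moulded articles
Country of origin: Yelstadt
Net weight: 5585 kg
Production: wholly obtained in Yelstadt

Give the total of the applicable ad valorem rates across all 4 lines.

61%

Line A: PVC → 19.02; film → 19.02.01; for packaging → 19.02.01.03. Scheduled 12%. Yelstadt agreement on 19.02.01: wholly obtained → 14% available; preference 14% not lower than 12% → no reduction. → 12%.
Line B: PVC → 19.02; film → 19.02.01; for construction → 19.02.01.02. Scheduled 4%. Yelstadt agreement on 19.02.01: wholly obtained → 14% available; preference 14% not lower than 4% → no reduction. → 4%.
Line C: polypropylene → 19.01; film → 19.01.01; for packaging → 19.01.01.02. Scheduled 32%. quota on 19.01.01.02 open → in-quota 22%. → 22%.
Line D: PVC → 19.02; moulded articles → 19.02.02; for construction → 19.02.02.01. Scheduled 37%. quota on 19.02.02 exhausted → over-quota 23%; Yelstadt agreement on 19.02.01: 19.02.02.01 not covered. → 23%.
Sum: 12% + 4% + 22% + 23% = 61%.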